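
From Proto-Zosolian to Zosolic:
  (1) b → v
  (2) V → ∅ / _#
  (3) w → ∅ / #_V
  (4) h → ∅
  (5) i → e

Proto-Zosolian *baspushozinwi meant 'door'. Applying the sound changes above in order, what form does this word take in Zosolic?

vaspusozenw

Zosolic: start from *baspushozinwi.
  rule 1 (unconditioned shift): baspushozinwi → vaspushozinwi
  rule 2 (apocope): vaspushozinwi → vaspushozinw
  rule 3: no change — vaspushozinw
  rule 4 (h-loss): vaspushozinw → vaspusozinw
  rule 5 (vowel merger): vaspusozinw → vaspusozenw
  ⇒ Zosolic vaspusozenw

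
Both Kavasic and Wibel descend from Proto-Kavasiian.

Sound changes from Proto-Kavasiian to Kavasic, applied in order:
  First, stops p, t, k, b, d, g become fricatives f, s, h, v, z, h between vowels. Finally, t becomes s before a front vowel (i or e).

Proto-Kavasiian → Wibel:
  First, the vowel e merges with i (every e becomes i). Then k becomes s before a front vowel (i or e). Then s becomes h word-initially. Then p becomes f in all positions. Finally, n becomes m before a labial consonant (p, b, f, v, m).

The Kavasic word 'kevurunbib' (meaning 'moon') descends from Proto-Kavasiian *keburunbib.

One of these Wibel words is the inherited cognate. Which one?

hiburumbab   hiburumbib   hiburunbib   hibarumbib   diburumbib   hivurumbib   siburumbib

hiburumbib

Wibel: *keburunbib
  keburunbib → kiburunbib   [vowel merger]
  kiburunbib → siburunbib   [palatalisation]
  siburunbib → hiburunbib   [debuccalisation]
  hiburunbib (rule 4 does not apply)
  hiburunbib → hiburumbib   [nasal place assimilation]
  giving Wibel hiburumbib.
The other candidates each miss or misapply at least one Wibel change.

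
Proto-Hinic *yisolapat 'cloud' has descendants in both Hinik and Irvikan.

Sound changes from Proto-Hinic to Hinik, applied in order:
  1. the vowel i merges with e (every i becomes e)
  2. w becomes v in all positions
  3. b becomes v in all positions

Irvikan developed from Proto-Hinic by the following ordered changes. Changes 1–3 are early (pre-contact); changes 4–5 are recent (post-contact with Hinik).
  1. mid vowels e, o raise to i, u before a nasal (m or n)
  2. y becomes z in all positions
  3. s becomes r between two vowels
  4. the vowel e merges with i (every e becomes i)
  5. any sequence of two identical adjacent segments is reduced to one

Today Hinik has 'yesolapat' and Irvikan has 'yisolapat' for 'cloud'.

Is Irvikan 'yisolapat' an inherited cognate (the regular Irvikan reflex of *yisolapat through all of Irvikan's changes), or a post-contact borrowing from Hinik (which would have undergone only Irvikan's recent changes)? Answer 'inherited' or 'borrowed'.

borrowed

If inherited, *yisolapat would pass through all of Irvikan's changes:
Irvikan: *yisolapat > zisolapat > zirolapat  (by unconditioned shift, rhotacism)
If borrowed from Hinik 'yesolapat' after the early changes, it would undergo only the recent ones:
  rule 4 (vowel merger): yesolapat → yisolapat
  rule 5 (degemination): no change (yisolapat)
  ⇒ as a loan: yisolapat
Irvikan 'yisolapat' matches the loan outcome 'yisolapat', not the inherited 'zirolapat' — it skipped the early Irvikan changes, so it was borrowed from Hinik.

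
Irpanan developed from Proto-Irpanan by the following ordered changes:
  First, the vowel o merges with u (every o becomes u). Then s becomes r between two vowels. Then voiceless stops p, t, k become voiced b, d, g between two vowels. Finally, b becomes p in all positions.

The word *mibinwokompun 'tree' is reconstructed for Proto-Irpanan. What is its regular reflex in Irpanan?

mipinwugumpun

Irpanan: *mibinwokompun > mibinwukumpun > mibinwugumpun > mipinwugumpun  (by vowel merger, intervocalic voicing, unconditioned shift)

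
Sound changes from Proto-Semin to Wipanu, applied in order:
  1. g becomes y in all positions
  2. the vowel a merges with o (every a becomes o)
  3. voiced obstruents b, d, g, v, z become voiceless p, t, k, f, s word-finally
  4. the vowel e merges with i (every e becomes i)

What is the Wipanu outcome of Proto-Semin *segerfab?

Wipanu: *segerfab > seyerfab > seyerfob > seyerfop > siyirfop  (by unconditioned shift, vowel merger, final devoicing, vowel merger)

siyirfop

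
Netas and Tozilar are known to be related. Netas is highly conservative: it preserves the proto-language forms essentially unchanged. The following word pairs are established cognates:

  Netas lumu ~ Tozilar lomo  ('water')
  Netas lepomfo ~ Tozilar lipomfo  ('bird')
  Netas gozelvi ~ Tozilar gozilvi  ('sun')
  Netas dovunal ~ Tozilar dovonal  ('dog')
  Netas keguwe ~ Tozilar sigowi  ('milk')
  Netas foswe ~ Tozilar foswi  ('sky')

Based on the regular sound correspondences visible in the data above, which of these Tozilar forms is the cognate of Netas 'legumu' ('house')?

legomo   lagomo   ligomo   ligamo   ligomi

gozelvi ~ gozilvi, keguwe ~ sigowi — Netas e corresponds to Tozilar i after a consonant, before a consonant other than r, m, n, p, b, f, v.
lumu ~ lomo — Netas u corresponds to Tozilar o after a consonant, before a nasal.
lumu ~ lomo — Netas u corresponds to Tozilar o word-finally.
Applying these to Netas 'legumu':
  legumu → ligumu   (e→i after a consonant, before a consonant other than r, m, n, p, b, f, v)
  ligumu → ligomu   (u→o after a consonant, before a nasal)
  ligomu → ligomo   (u→o word-finally)
So the Tozilar cognate is 'ligomo'.

ligomo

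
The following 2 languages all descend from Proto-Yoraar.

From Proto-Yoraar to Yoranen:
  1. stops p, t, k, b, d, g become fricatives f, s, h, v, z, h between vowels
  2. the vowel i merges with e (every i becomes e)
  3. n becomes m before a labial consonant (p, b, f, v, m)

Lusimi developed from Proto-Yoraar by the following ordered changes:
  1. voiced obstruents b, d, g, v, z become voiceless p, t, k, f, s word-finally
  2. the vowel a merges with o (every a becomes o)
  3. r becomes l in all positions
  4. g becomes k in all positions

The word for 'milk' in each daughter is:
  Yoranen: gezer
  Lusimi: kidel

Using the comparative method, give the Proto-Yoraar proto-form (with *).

Position 1: Yoranen has g, Lusimi has k. Yoranen preserves g here (none of its changes turn any other segment into g), so the proto-segment is *g.
Position 3: Yoranen has z, Lusimi has d. Lusimi preserves d here (none of its changes turn any other segment into d), so the proto-segment is *d.
Position 5: Yoranen has r, Lusimi has l. Yoranen preserves r here (none of its changes turn any other segment into r), so the proto-segment is *r.
Verify the candidate proto-form against each daughter:
Yoranen: *gider > gizer > gezer  (by intervocalic lenition, vowel merger)
Lusimi: *gider > gidel > kidel  (by unconditioned shift, unconditioned shift)
*gider is the unique common source.

*gider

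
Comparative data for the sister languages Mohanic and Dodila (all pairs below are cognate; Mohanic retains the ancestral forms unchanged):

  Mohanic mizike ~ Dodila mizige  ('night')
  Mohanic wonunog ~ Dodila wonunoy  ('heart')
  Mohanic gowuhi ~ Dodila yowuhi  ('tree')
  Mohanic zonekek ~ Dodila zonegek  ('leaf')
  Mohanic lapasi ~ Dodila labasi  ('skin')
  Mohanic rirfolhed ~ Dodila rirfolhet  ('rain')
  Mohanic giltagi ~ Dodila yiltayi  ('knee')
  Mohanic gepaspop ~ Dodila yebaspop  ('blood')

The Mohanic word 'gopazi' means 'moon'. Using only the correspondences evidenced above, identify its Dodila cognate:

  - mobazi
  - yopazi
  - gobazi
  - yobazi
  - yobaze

gowuhi ~ yowuhi — Mohanic g corresponds to Dodila y word-initially before a back vowel.
lapasi ~ labasi, gepaspop ~ yebaspop — Mohanic p corresponds to Dodila b between vowels (before a back vowel).
Applying these to Mohanic 'gopazi':
  gopazi → yopazi   (g→y word-initially before a back vowel)
  yopazi → yobazi   (p→b between vowels (before a back vowel))
So the Dodila cognate is 'yobazi'.

yobazi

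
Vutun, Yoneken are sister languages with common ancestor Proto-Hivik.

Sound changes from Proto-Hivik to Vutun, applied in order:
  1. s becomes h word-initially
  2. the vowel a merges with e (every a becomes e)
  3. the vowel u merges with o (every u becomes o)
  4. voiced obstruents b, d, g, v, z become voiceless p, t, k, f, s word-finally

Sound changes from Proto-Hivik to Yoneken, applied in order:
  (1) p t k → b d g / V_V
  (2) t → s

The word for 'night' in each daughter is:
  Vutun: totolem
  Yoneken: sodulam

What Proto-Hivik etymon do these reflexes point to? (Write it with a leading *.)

*totulam

Position 1: Vutun has t, Yoneken has s. Taking the neighbouring segments as reconstructed: Vutun t can only go back to *t; Yoneken s could go back to *t or *s — the one source consistent with every daughter is *t.
Position 4: Vutun has o, Yoneken has u. Yoneken preserves u here (none of its changes turn any other segment into u), so the proto-segment is *u.
Position 3: Vutun has t, Yoneken has d. Taking the neighbouring segments as reconstructed: Vutun t can only go back to *t; Yoneken d could go back to *t or *d — the one source consistent with every daughter is *t.
Verify the candidate proto-form against each daughter:
Vutun: *totulam
  totulam (rule 1 does not apply)
  totulam → totulem   [vowel merger]
  totulem → totolem   [vowel merger]
  totolem (rule 4 does not apply)
  giving Vutun totolem.
Yoneken: start from *totulam.
  rule 1 (intervocalic voicing): totulam → todulam
  rule 2 (unconditioned shift): todulam → sodulam
  ⇒ Yoneken sodulam
*totulam is the unique common source.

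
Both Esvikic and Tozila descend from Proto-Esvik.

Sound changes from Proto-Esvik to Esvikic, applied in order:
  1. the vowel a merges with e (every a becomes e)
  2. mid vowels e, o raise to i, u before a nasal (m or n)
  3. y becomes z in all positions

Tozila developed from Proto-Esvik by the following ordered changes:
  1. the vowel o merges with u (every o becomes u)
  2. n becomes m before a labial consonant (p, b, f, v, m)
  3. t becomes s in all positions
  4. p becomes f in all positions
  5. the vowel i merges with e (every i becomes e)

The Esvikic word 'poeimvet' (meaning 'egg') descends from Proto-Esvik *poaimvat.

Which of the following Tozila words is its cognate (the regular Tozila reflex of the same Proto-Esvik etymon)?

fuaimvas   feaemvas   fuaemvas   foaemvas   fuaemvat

Tozila: start from *poaimvat.
  rule 1 (vowel merger): poaimvat → puaimvat
  rule 2: no change — puaimvat
  rule 3 (unconditioned shift): puaimvat → puaimvas
  rule 4 (unconditioned shift): puaimvas → fuaimvas
  rule 5 (vowel merger): fuaimvas → fuaemvas
  ⇒ Tozila fuaemvas
Only 'fuaemvas' matches the regular Tozila development of *poaimvat.

fuaemvas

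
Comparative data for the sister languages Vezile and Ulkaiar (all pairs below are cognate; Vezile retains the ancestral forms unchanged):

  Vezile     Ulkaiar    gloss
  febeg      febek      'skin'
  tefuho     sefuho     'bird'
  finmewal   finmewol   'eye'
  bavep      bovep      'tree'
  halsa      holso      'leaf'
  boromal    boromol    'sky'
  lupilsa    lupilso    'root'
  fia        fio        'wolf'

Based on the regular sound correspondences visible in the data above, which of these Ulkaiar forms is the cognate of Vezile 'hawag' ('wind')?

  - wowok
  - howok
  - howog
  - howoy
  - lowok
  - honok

finmewal ~ finmewol, halsa ~ holso — Vezile a corresponds to Ulkaiar o after a consonant, before a consonant other than r, m, n, p, b, f, v.
febeg ~ febek — Vezile g corresponds to Ulkaiar k word-finally.
Applying these to Vezile 'hawag':
  hawag → howag   (a→o after a consonant, before a consonant other than r, m, n, p, b, f, v)
  howag → howog   (a→o after a consonant, before a consonant other than r, m, n, p, b, f, v)
  howog → howok   (g→k word-finally)
So the Ulkaiar cognate is 'howok'.

howok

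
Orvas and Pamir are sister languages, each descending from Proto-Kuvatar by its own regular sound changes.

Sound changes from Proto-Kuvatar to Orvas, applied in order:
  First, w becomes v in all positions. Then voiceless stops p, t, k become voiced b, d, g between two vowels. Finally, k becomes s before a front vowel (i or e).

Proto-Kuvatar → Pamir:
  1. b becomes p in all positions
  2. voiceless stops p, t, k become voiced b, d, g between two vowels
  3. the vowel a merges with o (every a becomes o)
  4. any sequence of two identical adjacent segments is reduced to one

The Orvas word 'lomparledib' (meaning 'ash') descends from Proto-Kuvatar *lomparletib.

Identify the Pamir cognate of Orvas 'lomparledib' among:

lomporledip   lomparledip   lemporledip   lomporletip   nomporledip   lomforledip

Pamir: start from *lomparletib.
  rule 1 (unconditioned shift): lomparletib → lomparletip
  rule 2 (intervocalic voicing): lomparletip → lomparledip
  rule 3 (vowel merger): lomparledip → lomporledip
  rule 4: no change — lomporledip
  ⇒ Pamir lomporledip
Only 'lomporledip' matches the regular Pamir development of *lomparletib.

lomporledip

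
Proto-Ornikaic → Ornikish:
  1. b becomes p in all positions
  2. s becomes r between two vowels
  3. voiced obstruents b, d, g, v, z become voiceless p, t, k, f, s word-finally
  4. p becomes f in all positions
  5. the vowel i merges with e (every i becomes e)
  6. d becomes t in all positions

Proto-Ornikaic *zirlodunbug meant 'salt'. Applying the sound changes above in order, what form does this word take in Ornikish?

Ornikish: *zirlodunbug > zirlodunpug > zirlodunpuk > zirlodunfuk > zerlodunfuk > zerlotunfuk  (by unconditioned shift, final devoicing, unconditioned shift, vowel merger, unconditioned shift)

zerlotunfuk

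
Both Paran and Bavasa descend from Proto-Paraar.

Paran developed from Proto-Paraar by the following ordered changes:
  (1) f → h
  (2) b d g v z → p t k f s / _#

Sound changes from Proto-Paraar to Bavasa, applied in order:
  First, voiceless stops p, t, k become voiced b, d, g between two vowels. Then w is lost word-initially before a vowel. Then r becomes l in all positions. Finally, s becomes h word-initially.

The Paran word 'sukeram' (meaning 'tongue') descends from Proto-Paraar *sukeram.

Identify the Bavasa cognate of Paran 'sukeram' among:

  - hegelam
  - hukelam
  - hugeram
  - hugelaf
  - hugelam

Bavasa: start from *sukeram.
  rule 1 (intervocalic voicing): sukeram → sugeram
  rule 2: no change — sugeram
  rule 3 (unconditioned shift): sugeram → sugelam
  rule 4 (debuccalisation): sugelam → hugelam
  ⇒ Bavasa hugelam
The other candidates each miss or misapply at least one Bavasa change.

hugelam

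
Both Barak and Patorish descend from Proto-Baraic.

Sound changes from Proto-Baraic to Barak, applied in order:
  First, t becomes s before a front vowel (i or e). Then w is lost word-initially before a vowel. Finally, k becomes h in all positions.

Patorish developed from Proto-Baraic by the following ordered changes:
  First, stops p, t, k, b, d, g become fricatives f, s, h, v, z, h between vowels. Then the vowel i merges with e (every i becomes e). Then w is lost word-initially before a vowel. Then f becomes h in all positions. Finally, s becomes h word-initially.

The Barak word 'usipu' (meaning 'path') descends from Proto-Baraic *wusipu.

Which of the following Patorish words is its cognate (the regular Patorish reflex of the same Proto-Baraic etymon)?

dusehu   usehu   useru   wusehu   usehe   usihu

usehu

Patorish: *wusipu
  wusipu → wusifu   [intervocalic lenition]
  wusifu → wusefu   [vowel merger]
  wusefu → usefu   [glide loss]
  usefu → usehu   [unconditioned shift]
  usehu (rule 5 does not apply)
  giving Patorish usehu.
Only 'usehu' matches the regular Patorish development of *wusipu.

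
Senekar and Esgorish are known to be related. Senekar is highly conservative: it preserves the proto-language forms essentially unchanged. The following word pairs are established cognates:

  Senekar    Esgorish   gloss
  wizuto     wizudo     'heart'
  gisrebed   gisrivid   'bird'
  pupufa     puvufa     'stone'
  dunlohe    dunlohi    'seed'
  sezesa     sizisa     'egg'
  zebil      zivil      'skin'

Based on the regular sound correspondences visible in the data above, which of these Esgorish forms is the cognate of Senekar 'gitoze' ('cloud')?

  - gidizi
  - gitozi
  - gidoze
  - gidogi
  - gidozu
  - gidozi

wizuto ~ wizudo — Senekar t corresponds to Esgorish d between vowels (before a back vowel).
dunlohe ~ dunlohi — Senekar e corresponds to Esgorish i word-finally.
Applying these to Senekar 'gitoze':
  gitoze → gidoze   (t→d between vowels (before a back vowel))
  gidoze → gidozi   (e→i word-finally)
So the Esgorish cognate is 'gidozi'.

gidozi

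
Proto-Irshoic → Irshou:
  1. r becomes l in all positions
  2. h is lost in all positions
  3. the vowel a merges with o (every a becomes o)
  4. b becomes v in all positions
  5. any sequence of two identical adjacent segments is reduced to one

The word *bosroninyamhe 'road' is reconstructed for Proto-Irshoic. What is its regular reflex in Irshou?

vosloninyome

Irshou: *bosroninyamhe > bosloninyamhe > bosloninyame > bosloninyome > vosloninyome  (by unconditioned shift, h-loss, vowel merger, unconditioned shift)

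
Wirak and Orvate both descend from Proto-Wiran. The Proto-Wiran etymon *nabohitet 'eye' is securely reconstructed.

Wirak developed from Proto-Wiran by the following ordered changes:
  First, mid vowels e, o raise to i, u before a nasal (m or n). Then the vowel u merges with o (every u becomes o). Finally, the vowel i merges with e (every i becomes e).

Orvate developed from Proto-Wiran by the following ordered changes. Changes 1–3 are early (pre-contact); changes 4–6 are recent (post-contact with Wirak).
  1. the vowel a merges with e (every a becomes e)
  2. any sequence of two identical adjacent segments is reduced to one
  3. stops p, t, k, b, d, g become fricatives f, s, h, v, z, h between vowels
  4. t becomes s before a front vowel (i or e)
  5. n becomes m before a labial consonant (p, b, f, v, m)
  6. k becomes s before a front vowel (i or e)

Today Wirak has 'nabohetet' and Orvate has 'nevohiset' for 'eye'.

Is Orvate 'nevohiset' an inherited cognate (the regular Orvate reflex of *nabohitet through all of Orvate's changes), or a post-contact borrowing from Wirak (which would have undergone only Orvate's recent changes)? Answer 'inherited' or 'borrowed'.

If inherited, *nabohitet would pass through all of Orvate's changes:
Orvate: *nabohitet
  nabohitet → nebohitet   [vowel merger]
  nebohitet (rule 2 does not apply)
  nebohitet → nevohiset   [intervocalic lenition]
  nevohiset (rule 4 does not apply)
  nevohiset (rule 5 does not apply)
  nevohiset (rule 6 does not apply)
  giving Orvate nevohiset.
If borrowed from Wirak 'nabohetet' after the early changes, it would undergo only the recent ones:
  rule 4 (palatalisation): nabohetet → naboheset
  rule 5 (nasal place assimilation): no change (naboheset)
  rule 6 (palatalisation): no change (naboheset)
  ⇒ as a loan: naboheset
Orvate 'nevohiset' matches the inherited outcome exactly, so it is an inherited cognate, not a loan.

inherited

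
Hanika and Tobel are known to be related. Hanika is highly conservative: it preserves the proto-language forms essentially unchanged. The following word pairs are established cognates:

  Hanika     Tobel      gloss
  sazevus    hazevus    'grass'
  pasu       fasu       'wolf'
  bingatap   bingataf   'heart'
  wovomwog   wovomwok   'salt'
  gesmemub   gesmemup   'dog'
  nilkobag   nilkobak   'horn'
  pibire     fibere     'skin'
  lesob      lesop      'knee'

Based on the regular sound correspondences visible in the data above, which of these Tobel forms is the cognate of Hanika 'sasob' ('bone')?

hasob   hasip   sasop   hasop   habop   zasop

sazevus ~ hazevus — Hanika s corresponds to Tobel h word-initially before a back vowel.
gesmemub ~ gesmemup, lesob ~ lesop — Hanika b corresponds to Tobel p word-finally.
Applying these to Hanika 'sasob':
  sasob → hasob   (s→h word-initially before a back vowel)
  hasob → hasop   (b→p word-finally)
So the Tobel cognate is 'hasop'.

hasop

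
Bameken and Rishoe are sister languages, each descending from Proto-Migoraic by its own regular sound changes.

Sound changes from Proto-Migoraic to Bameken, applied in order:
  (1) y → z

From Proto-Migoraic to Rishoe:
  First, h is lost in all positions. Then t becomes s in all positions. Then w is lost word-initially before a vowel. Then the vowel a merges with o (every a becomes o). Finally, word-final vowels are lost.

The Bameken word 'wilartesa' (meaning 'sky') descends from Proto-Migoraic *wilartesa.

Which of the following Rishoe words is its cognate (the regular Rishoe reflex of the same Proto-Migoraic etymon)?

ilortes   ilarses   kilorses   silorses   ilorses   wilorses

ilorses

Rishoe: *wilartesa > wilarsesa > ilarsesa > ilorseso > ilorses  (by unconditioned shift, glide loss, vowel merger, apocope)
Only 'ilorses' matches the regular Rishoe development of *wilartesa.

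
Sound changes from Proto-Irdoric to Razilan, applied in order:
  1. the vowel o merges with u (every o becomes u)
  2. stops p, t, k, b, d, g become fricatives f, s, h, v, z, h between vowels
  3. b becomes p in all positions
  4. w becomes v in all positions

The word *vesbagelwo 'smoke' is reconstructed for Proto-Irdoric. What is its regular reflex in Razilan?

Razilan: *vesbagelwo
  vesbagelwo → vesbagelwu   [vowel merger]
  vesbagelwu → vesbahelwu   [intervocalic lenition]
  vesbahelwu → vespahelwu   [unconditioned shift]
  vespahelwu → vespahelvu   [unconditioned shift]
  giving Razilan vespahelvu.

vespahelvu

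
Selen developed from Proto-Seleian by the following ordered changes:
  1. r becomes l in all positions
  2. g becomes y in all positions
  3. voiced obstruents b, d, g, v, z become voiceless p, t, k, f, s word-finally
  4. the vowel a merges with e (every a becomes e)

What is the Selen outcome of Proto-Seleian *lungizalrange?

lunyizellenye

Selen: start from *lungizalrange.
  rule 1 (unconditioned shift): lungizalrange → lungizallange
  rule 2 (unconditioned shift): lungizallange → lunyizallanye
  rule 3: no change — lunyizallanye
  rule 4 (vowel merger): lunyizallanye → lunyizellenye
  ⇒ Selen lunyizellenye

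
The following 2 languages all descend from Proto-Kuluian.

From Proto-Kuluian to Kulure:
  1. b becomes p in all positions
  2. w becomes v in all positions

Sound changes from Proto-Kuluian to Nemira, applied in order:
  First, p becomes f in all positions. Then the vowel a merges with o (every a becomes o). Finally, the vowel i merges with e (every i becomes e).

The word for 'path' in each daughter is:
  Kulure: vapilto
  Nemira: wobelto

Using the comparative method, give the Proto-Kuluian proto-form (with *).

Position 2: Kulure has a, Nemira has o. Kulure preserves a here (none of its changes turn any other segment into a), so the proto-segment is *a.
Position 1: Kulure has v, Nemira has w. Nemira preserves w here (none of its changes turn any other segment into w), so the proto-segment is *w.
This points to *wabilto. Verify forward in each daughter:
Kulure: *wabilto
  wabilto → wapilto   [unconditioned shift]
  wapilto → vapilto   [unconditioned shift]
  giving Kulure vapilto.
Nemira: start from *wabilto.
  rule 1: no change — wabilto
  rule 2 (vowel merger): wabilto → wobilto
  rule 3 (vowel merger): wobilto → wobelto
  ⇒ Nemira wobelto
No other proto-form is consistent with every reflex, so the reconstruction is *wabilto.

*wabilto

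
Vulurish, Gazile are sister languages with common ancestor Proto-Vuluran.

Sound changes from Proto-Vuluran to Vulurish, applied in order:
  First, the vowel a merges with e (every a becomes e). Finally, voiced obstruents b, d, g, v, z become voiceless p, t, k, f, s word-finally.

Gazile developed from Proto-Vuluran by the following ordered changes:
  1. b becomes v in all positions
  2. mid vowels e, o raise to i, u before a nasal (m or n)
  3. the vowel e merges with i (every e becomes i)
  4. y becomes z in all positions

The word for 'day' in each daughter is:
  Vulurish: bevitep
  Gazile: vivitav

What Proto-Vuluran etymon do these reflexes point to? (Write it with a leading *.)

Position 7: Vulurish has p, Gazile has v. Taking the neighbouring segments as reconstructed: Vulurish p could go back to *p or *b; Gazile v could go back to *b or *v — the one source consistent with every daughter is *b.
Position 6: Vulurish has e, Gazile has a. Gazile preserves a here (none of its changes turn any other segment into a), so the proto-segment is *a.
Position 2: Vulurish has e, Gazile has i. Taking the neighbouring segments as reconstructed: Vulurish e could go back to *a or *e; Gazile i could go back to *e or *i — the one source consistent with every daughter is *e.
Verify the candidate proto-form against each daughter:
Vulurish: start from *bevitab.
  rule 1 (vowel merger): bevitab → beviteb
  rule 2 (final devoicing): beviteb → bevitep
  ⇒ Vulurish bevitep
Gazile: start from *bevitab.
  rule 1 (unconditioned shift): bevitab → vevitav
  rule 2: no change — vevitav
  rule 3 (vowel merger): vevitav → vivitav
  rule 4: no change — vivitav
  ⇒ Gazile vivitav
*bevitab is the unique common source.

*bevitab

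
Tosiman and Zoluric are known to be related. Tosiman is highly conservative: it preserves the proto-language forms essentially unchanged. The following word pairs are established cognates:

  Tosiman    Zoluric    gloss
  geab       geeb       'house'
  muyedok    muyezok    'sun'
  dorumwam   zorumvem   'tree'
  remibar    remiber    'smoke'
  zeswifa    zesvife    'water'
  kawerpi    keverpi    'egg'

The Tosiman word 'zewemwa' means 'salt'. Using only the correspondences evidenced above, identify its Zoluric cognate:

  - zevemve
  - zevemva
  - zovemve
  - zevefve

zevemve

kawerpi ~ keverpi — Tosiman w corresponds to Zoluric v between vowels (before a front vowel).
dorumwam ~ zorumvem — Tosiman w corresponds to Zoluric v after a consonant, before a back vowel.
zeswifa ~ zesvife — Tosiman a corresponds to Zoluric e word-finally.
Applying these to Tosiman 'zewemwa':
  zewemwa → zevemwa   (w→v between vowels (before a front vowel))
  zevemwa → zevemva   (w→v after a consonant, before a back vowel)
  zevemva → zevemve   (a→e word-finally)
So the Zoluric cognate is 'zevemve'.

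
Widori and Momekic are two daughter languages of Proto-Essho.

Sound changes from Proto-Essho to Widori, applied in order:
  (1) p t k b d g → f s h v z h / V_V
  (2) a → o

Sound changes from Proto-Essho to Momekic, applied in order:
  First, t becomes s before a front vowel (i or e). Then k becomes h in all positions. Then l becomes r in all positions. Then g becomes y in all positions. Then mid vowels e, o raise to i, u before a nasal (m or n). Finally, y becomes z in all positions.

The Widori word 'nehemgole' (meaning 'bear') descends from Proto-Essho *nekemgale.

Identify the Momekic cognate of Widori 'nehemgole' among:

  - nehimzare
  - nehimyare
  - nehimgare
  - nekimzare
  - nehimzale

nehimzare

Momekic: start from *nekemgale.
  rule 1: no change — nekemgale
  rule 2 (unconditioned shift): nekemgale → nehemgale
  rule 3 (unconditioned shift): nehemgale → nehemgare
  rule 4 (unconditioned shift): nehemgare → nehemyare
  rule 5 (pre-nasal raising): nehemyare → nehimyare
  rule 6 (unconditioned shift): nehimyare → nehimzare
  ⇒ Momekic nehimzare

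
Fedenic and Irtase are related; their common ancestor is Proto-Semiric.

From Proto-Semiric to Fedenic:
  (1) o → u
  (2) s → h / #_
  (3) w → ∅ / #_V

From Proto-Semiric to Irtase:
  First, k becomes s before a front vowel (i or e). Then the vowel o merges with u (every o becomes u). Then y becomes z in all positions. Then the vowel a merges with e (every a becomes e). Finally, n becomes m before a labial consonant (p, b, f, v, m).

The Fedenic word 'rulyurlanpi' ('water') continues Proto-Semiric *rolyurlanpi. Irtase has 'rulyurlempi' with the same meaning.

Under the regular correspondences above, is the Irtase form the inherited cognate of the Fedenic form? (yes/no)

Derive the expected Irtase reflex of *rolyurlanpi:
Irtase: *rolyurlanpi > rulyurlanpi > rulzurlanpi > rulzurlenpi > rulzurlempi  (by vowel merger, unconditioned shift, vowel merger, nasal place assimilation)
The regular Irtase reflex would be 'rulzurlempi', but the attested form is 'rulyurlempi'. The correspondence is irregular, so they are not cognates (the Irtase form has a different source).

no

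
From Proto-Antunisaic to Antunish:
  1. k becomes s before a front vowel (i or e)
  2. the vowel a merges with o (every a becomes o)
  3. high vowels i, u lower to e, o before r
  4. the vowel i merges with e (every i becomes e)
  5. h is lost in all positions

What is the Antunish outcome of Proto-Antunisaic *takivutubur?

Antunish: *takivutubur > tasivutubur > tosivutubur > tosivutubor > tosevutubor  (by palatalisation, vowel merger, pre-rhotic lowering, vowel merger)

tosevutubor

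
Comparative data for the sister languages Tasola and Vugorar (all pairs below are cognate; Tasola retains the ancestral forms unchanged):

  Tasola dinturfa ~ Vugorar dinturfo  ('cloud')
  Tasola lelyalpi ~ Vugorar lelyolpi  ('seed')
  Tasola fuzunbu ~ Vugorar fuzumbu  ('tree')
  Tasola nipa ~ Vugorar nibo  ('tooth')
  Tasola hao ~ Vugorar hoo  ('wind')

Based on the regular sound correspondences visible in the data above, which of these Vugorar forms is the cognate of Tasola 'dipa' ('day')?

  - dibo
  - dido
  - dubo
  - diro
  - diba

nipa ~ nibo — Tasola p corresponds to Vugorar b between vowels (before a back vowel).
dinturfa ~ dinturfo, nipa ~ nibo — Tasola a corresponds to Vugorar o word-finally.
Applying these to Tasola 'dipa':
  dipa → diba   (p→b between vowels (before a back vowel))
  diba → dibo   (a→o word-finally)
So the Vugorar cognate is 'dibo'.

dibo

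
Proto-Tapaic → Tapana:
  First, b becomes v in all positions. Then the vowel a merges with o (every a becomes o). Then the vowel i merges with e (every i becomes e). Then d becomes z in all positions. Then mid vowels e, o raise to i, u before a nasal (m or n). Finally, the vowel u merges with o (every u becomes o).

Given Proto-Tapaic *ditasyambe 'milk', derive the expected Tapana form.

Tapana: *ditasyambe
  ditasyambe → ditasyamve   [unconditioned shift]
  ditasyamve → ditosyomve   [vowel merger]
  ditosyomve → detosyomve   [vowel merger]
  detosyomve → zetosyomve   [unconditioned shift]
  zetosyomve → zetosyumve   [pre-nasal raising]
  zetosyumve → zetosyomve   [vowel merger]
  giving Tapana zetosyomve.

zetosyomve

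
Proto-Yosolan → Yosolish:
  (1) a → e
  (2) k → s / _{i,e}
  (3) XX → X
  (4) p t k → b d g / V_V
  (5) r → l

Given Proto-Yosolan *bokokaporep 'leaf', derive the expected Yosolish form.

bogosebolep

Yosolish: start from *bokokaporep.
  rule 1 (vowel merger): bokokaporep → bokokeporep
  rule 2 (palatalisation): bokokeporep → bokoseporep
  rule 3: no change — bokoseporep
  rule 4 (intervocalic voicing): bokoseporep → bogoseborep
  rule 5 (unconditioned shift): bogoseborep → bogosebolep
  ⇒ Yosolish bogosebolep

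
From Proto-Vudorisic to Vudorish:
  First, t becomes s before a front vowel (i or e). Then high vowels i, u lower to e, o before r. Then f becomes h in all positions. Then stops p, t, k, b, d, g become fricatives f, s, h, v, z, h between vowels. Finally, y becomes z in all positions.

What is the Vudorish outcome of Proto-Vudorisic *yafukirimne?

Vudorish: *yafukirimne > yafukerimne > yahukerimne > yahuherimne > zahuherimne  (by pre-rhotic lowering, unconditioned shift, intervocalic lenition, unconditioned shift)

zahuherimne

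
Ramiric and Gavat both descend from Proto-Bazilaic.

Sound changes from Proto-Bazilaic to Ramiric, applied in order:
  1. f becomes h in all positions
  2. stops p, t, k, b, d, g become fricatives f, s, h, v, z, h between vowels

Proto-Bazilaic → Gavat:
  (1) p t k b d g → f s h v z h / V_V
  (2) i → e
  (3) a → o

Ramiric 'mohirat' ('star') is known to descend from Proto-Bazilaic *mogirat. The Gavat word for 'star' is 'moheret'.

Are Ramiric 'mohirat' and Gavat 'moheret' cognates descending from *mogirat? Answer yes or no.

Derive the expected Gavat reflex of *mogirat:
Gavat: *mogirat > mohirat > moherat > moherot  (by intervocalic lenition, vowel merger, vowel merger)
The regular Gavat reflex would be 'moherot', but the attested form is 'moheret'. The correspondence is irregular, so they are not cognates (the Gavat form has a different source).

no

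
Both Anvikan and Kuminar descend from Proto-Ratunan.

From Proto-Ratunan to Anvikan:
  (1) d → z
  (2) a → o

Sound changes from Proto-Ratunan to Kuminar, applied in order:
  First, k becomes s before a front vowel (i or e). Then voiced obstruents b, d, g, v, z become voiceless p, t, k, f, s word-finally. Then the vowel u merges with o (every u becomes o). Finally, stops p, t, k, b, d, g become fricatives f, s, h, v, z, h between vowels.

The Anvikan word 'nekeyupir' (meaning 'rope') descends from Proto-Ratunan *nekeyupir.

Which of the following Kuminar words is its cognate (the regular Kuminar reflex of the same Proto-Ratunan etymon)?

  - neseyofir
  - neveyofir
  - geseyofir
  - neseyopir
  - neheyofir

neseyofir

Kuminar: *nekeyupir > neseyupir > neseyopir > neseyofir  (by palatalisation, vowel merger, intervocalic lenition)
Among the options, 'neseyofir' alone shows every Kuminar change applied in order.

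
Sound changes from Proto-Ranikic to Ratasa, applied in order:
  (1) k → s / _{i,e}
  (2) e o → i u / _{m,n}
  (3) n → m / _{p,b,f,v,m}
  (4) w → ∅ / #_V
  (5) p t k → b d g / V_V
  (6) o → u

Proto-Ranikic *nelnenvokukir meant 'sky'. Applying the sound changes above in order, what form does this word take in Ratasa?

nelnimvugusir

Ratasa: *nelnenvokukir > nelnenvokusir > nelninvokusir > nelnimvokusir > nelnimvogusir > nelnimvugusir  (by palatalisation, pre-nasal raising, nasal place assimilation, intervocalic voicing, vowel merger)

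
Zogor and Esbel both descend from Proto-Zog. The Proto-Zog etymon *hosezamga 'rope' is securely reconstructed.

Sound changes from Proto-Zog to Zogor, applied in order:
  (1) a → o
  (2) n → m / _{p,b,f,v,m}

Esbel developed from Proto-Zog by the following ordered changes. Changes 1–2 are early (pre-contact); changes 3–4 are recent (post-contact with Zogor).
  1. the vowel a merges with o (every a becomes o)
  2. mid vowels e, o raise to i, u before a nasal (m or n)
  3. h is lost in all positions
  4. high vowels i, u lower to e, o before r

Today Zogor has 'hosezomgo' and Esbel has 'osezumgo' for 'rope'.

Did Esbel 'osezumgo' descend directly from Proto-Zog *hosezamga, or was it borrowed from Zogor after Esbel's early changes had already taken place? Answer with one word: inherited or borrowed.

inherited

If inherited, *hosezamga would pass through all of Esbel's changes:
Esbel: *hosezamga
  hosezamga → hosezomgo   [vowel merger]
  hosezomgo → hosezumgo   [pre-nasal raising]
  hosezumgo → osezumgo   [h-loss]
  osezumgo (rule 4 does not apply)
  giving Esbel osezumgo.
If borrowed from Zogor 'hosezomgo' after the early changes, it would undergo only the recent ones:
  rule 3 (h-loss): hosezomgo → osezomgo
  rule 4 (pre-rhotic lowering): no change (osezomgo)
  ⇒ as a loan: osezomgo
Esbel 'osezumgo' matches the inherited outcome exactly, so it is an inherited cognate, not a loan.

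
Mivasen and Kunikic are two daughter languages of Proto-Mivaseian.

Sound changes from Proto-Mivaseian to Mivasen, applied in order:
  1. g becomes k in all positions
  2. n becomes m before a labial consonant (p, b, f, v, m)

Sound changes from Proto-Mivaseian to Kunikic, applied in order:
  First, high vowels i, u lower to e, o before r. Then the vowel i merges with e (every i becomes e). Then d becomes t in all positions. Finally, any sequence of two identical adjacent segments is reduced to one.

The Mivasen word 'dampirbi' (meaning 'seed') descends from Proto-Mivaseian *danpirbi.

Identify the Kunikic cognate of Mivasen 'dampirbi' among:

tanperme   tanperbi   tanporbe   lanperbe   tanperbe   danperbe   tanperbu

tanperbe

Kunikic: *danpirbi
  danpirbi → danperbi   [pre-rhotic lowering]
  danperbi → danperbe   [vowel merger]
  danperbe → tanperbe   [unconditioned shift]
  tanperbe (rule 4 does not apply)
  giving Kunikic tanperbe.
Only 'tanperbe' matches the regular Kunikic development of *danpirbi.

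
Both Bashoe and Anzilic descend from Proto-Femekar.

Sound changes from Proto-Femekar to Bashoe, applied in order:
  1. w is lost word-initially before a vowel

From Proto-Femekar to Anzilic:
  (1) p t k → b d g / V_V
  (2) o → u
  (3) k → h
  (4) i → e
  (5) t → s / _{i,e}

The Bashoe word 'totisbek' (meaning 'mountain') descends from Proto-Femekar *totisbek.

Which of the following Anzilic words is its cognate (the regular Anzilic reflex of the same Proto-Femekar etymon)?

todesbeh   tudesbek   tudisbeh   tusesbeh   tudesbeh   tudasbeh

tudesbeh

Anzilic: *totisbek
  totisbek → todisbek   [intervocalic voicing]
  todisbek → tudisbek   [vowel merger]
  tudisbek → tudisbeh   [unconditioned shift]
  tudisbeh → tudesbeh   [vowel merger]
  tudesbeh (rule 5 does not apply)
  giving Anzilic tudesbeh.
The other candidates each miss or misapply at least one Anzilic change.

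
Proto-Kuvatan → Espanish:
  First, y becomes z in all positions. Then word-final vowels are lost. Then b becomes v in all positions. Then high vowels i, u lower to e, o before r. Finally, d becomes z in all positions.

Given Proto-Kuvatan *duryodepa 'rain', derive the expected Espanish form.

zorzozep

Espanish: *duryodepa > durzodepa > durzodep > dorzodep > zorzozep  (by unconditioned shift, apocope, pre-rhotic lowering, unconditioned shift)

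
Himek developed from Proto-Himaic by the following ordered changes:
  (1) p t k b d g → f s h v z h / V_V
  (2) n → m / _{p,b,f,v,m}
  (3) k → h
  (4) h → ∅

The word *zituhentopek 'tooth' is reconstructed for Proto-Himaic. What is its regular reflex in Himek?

zisuentofe

Himek: *zituhentopek
  zituhentopek → zisuhentofek   [intervocalic lenition]
  zisuhentofek (rule 2 does not apply)
  zisuhentofek → zisuhentofeh   [unconditioned shift]
  zisuhentofeh → zisuentofe   [h-loss]
  giving Himek zisuentofe.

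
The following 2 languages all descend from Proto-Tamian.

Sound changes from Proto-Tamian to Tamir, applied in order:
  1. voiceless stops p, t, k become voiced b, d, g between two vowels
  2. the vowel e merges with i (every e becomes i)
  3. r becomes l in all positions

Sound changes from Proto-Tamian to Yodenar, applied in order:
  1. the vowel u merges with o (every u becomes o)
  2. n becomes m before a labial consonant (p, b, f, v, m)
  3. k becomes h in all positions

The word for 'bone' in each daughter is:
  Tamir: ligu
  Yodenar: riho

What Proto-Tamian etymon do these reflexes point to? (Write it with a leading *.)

Position 1: Tamir has l, Yodenar has r. Yodenar preserves r here (none of its changes turn any other segment into r), so the proto-segment is *r.
Position 3: Tamir has g, Yodenar has h. Taking the neighbouring segments as reconstructed: Tamir g could go back to *k or *g; Yodenar h could go back to *k or *h — the one source consistent with every daughter is *k.
Position 4: Tamir has u, Yodenar has o. Tamir preserves u here (none of its changes turn any other segment into u), so the proto-segment is *u.
The remaining positions agree across the daughters. Check the candidate against every language:
Tamir: *riku
  riku → rigu   [intervocalic voicing]
  rigu (rule 2 does not apply)
  rigu → ligu   [unconditioned shift]
  giving Tamir ligu.
Yodenar: *riku
  riku → riko   [vowel merger]
  riko (rule 2 does not apply)
  riko → riho   [unconditioned shift]
  giving Yodenar riho.
*riku is the unique common source.

*riku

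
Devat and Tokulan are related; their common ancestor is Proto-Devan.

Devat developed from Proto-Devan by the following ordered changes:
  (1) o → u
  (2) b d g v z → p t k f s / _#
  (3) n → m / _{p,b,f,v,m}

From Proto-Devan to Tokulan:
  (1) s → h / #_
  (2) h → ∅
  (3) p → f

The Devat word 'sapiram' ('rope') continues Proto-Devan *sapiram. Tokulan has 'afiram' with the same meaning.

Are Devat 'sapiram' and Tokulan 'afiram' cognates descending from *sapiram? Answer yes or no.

yes

Derive the expected Tokulan reflex of *sapiram:
Tokulan: *sapiram
  sapiram → hapiram   [debuccalisation]
  hapiram → apiram   [h-loss]
  apiram → afiram   [unconditioned shift]
  giving Tokulan afiram.
Tokulan 'afiram' matches the regular reflex exactly, so the pair is cognate.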